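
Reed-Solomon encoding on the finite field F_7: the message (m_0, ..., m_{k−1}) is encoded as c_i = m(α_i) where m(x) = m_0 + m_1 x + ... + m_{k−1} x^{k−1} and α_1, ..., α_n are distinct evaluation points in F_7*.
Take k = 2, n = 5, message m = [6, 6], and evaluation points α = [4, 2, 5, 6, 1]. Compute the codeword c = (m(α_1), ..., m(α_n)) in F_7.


c = [2, 4, 1, 0, 5]

Message polynomial: m(x) = 6 + 6·x (mod 7).
For each evaluation point α_i, compute m(α_i) mod 7:
  α_1 = 4: Horner steps 6 → 2, so m(4) = 2.
  α_2 = 2: Horner steps 6 → 4, so m(2) = 4.
  α_3 = 5: Horner steps 6 → 1, so m(5) = 1.
  α_4 = 6: Horner steps 6 → 0, so m(6) = 0.
  α_5 = 1: Horner steps 6 → 5, so m(1) = 5.
Codeword c = [2, 4, 1, 0, 5] ∈ F_7^5.


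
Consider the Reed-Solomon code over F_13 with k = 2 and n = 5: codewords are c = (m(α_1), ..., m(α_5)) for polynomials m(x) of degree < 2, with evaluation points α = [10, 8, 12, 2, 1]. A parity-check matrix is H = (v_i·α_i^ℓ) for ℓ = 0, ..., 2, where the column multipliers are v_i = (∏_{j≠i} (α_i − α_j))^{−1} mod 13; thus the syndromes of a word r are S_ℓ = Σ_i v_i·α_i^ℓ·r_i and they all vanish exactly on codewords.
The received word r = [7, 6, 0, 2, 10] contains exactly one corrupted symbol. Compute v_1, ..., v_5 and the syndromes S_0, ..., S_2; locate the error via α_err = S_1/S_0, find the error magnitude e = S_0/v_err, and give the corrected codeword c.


S = (11, 6, 8), error at position 1, error magnitude e = 4, c = [3, 6, 0, 2, 10].

Step 1: column multipliers v_i = (∏_{j≠i}(α_i − α_j))^{−1} mod 13.
  i = 1 (α = 10): (10−8)(10−12)(10−2)(10−1) = 2·(−2)·8·9 = −288 ≡ 11, so v_1 = 11^{−1} = 6 (mod 13).
  i = 2 (α = 8): (8−10)(8−12)(8−2)(8−1) = (−2)·(−4)·6·7 = 336 ≡ 11, so v_2 = 11^{−1} = 6 (mod 13).
  i = 3 (α = 12): (12−10)(12−8)(12−2)(12−1) = 2·4·10·11 = 880 ≡ 9, so v_3 = 9^{−1} = 3 (mod 13).
  i = 4 (α = 2): (2−10)(2−8)(2−12)(2−1) = (−8)·(−6)·(−10)·1 = −480 ≡ 1, so v_4 = 1^{−1} = 1 (mod 13).
  i = 5 (α = 1): (1−10)(1−8)(1−12)(1−2) = (−9)·(−7)·(−11)·(−1) = 693 ≡ 4, so v_5 = 4^{−1} = 10 (mod 13).
  v = [6, 6, 3, 1, 10].
Step 2: syndromes of r = [7, 6, 0, 2, 10] (all sums mod 13).
  S_0 = Σ v_i r_i = 6·7 + 6·6 + 3·0 + 1·2 + 10·10 = 180 ≡ 11.
  S_1 = Σ v_i α_i r_i = 6·10·7 + 6·8·6 + 3·12·0 + 1·2·2 + 10·1·10 = 812 ≡ 6.
  α_i^2 mod 13 = [9, 12, 1, 4, 1].
  S_2 = Σ v_i α_i^2 r_i = 6·9·7 + 6·12·6 + 3·1·0 + 1·4·2 + 10·1·10 = 918 ≡ 8.
  S = (11, 6, 8) ≠ 0, so r is not a codeword (an error is present).
Step 3: locate the error. For a single error e at position i, S_ℓ = v_i·e·α_i^ℓ, so α_err = S_1/S_0.
  S_0^{−1} = 11^{−1} = 6 (mod 13), so α_err = 6·6 = 36 ≡ 10 = α_1. Error position i = 1.
  Consistency check: S_2/S_1 = 8·11 = 88 ≡ 10 = α_err ✓ (single-error assumption holds).
Step 4: error magnitude e = S_0/v_1 = S_0·∏_{j≠1}(α_1 − α_j) = 11·11 = 121 ≡ 4 (mod 13).
Step 5: correct position 1: c_1 = r_1 − e = 7 − 4 ≡ 3 (mod 13). Hence c = [3, 6, 0, 2, 10].
  Check: interpolating c through the α_i gives m(x) = 5 + 5·x (degree < 2) with m(α_i) = c_i for every i, so c is indeed a codeword.


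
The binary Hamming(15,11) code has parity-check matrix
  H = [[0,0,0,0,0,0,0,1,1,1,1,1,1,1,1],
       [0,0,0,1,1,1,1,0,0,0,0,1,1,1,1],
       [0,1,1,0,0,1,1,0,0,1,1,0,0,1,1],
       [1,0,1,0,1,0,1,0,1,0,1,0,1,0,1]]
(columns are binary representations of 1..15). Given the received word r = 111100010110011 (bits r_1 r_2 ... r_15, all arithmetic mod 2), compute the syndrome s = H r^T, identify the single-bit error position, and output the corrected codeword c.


s = (1, 1, 0, 0)^T, error position = 12, corrected codeword c = 111100010111011

Compute s = H r^T mod 2 one row at a time:
  s_1 = 1 + 0 + 1 + 1 + 0 + 0 + 1 + 1 = 5 ≡ 1 (mod 2).
  s_2 = 1 + 0 + 0 + 0 + 0 + 0 + 1 + 1 = 3 ≡ 1 (mod 2).
  s_3 = 1 + 1 + 0 + 0 + 1 + 1 + 1 + 1 = 6 ≡ 0 (mod 2).
  s_4 = 1 + 1 + 0 + 0 + 0 + 1 + 0 + 1 = 4 ≡ 0 (mod 2).
s = (1, 1, 0, 0)^T — this equals column 12 of H (binary 1100), so error is at position 12.
Correct: flip bit 12 of r = 111100010110011 to get c = 111100010111011.


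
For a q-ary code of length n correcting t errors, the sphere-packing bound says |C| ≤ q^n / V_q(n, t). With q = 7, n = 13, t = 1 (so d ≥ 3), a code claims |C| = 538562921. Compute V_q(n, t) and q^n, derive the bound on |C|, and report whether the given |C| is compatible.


V_q(n, t) = 79, q^n = 96889010407, Hamming bound = 1226443169, |C| = 538562921 ≤ bound (satisfied).

Step 1: Compute V_q(n, t) = Σ_{j=0}^1 C(n, j) (q−1)^j.
  j = 0: C(13,0)·(6)^0 = 1·1 = 1.
  j = 1: C(13,1)·(6)^1 = 13·6 = 78.
  V_q(n, t) = 1 + 78 = 79.
Step 2: q^n = 7^13 = 96889010407.
Step 3: Hamming bound ⌊q^n / V_q(n,t)⌋ = ⌊96889010407/79⌋ = 1226443169.
Step 4: Compare |C| = 538562921 to 1226443169: satisfied.
The claimed |C| lies below the Hamming bound.


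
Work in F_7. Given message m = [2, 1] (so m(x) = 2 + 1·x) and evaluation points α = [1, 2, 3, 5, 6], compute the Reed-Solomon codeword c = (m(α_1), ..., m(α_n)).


c = [3, 4, 5, 0, 1]

Message polynomial: m(x) = 2 + 1·x (mod 7).
For each evaluation point α_i, compute m(α_i) mod 7:
  α_1 = 1: Horner steps 1 → 3, so m(1) = 3.
  α_2 = 2: Horner steps 1 → 4, so m(2) = 4.
  α_3 = 3: Horner steps 1 → 5, so m(3) = 5.
  α_4 = 5: Horner steps 1 → 0, so m(5) = 0.
  α_5 = 6: Horner steps 1 → 1, so m(6) = 1.
Codeword c = [3, 4, 5, 0, 1] ∈ F_7^5.


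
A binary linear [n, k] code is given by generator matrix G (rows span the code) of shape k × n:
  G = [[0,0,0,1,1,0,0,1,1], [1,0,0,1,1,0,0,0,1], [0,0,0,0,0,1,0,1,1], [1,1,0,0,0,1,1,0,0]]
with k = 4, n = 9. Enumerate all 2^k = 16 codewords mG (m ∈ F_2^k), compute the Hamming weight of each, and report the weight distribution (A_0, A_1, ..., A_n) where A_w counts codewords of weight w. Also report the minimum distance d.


Weight distribution: A_0 = 1, A_2 = 1, A_3 = 4, A_4 = 4, A_5 = 4, A_6 = 1, A_8 = 1. Minimum distance d = 2.

Enumerate all 2^4 = 16 messages m ∈ F_2^4.
For each, compute codeword c = mG in F_2^9, then tally its weight.
  m = 0000 → c = 000000000, weight = 0.
  m = 1000 → c = 000110011, weight = 4.
  m = 0100 → c = 100110001, weight = 4.
  m = 1100 → c = 100000010, weight = 2.
  m = 0010 → c = 000001011, weight = 3.
  m = 1010 → c = 000111000, weight = 3.
  m = 0110 → c = 100111010, weight = 5.
  m = 1110 → c = 100001001, weight = 3.
  m = 0001 → c = 110001100, weight = 4.
  m = 1001 → c = 110111111, weight = 8.
  m = 0101 → c = 010111101, weight = 6.
  m = 1101 → c = 010001110, weight = 4.
  m = 0011 → c = 110000111, weight = 5.
  m = 1011 → c = 110110100, weight = 5.
  m = 0111 → c = 010110110, weight = 5.
  m = 1111 → c = 010000101, weight = 3.
Tally weights:
  weight 0: 1 codewords.
  weight 2: 1 codewords.
  weight 3: 4 codewords.
  weight 4: 4 codewords.
  weight 5: 4 codewords.
  weight 6: 1 codewords.
  weight 8: 1 codewords.
Minimum distance d = smallest w > 0 with A_w > 0 = 2.
Sanity: Σ A_w = 16 = 2^4 = 16 ✓.


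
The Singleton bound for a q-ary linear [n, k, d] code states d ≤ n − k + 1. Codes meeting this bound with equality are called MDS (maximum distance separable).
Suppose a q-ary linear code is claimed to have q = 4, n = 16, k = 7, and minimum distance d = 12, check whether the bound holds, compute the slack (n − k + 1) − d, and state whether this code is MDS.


Singleton RHS = n − k + 1 = 10, slack = -2, bound violated (no such code; not MDS).

Singleton bound: d ≤ n − k + 1.
Here n = 16, k = 7, so n − k + 1 = 10.
Given d = 12, check d ≤ 10: NO.
Slack = (n − k + 1) − d = -2.
The slack is negative: d = 12 exceeds n − k + 1 = 10 by 2, so the Singleton bound is violated and no linear [16, 7, 12]_4 code can exist. In particular it is not MDS (MDS requires d = n − k + 1 exactly).
Description: the claimed parameters are [16, 7, 12]_4; such a code would be impossible (violates the Singleton bound).


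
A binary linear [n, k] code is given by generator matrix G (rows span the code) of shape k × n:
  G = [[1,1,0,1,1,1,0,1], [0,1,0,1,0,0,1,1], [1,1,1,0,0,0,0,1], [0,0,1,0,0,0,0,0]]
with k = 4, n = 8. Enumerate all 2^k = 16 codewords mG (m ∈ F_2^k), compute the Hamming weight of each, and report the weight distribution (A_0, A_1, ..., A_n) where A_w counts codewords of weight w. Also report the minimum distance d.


Weight distribution: A_0 = 1, A_1 = 1, A_3 = 3, A_4 = 5, A_5 = 3, A_6 = 2, A_7 = 1. Minimum distance d = 1.

Enumerate all 2^4 = 16 messages m ∈ F_2^4.
For each, compute codeword c = mG in F_2^8, then tally its weight.
  m = 0000 → c = 00000000, weight = 0.
  m = 1000 → c = 11011101, weight = 6.
  m = 0100 → c = 01010011, weight = 4.
  m = 1100 → c = 10001110, weight = 4.
  m = 0010 → c = 11100001, weight = 4.
  m = 1010 → c = 00111100, weight = 4.
  m = 0110 → c = 10110010, weight = 4.
  m = 1110 → c = 01101111, weight = 6.
  m = 0001 → c = 00100000, weight = 1.
  m = 1001 → c = 11111101, weight = 7.
  m = 0101 → c = 01110011, weight = 5.
  m = 1101 → c = 10101110, weight = 5.
  m = 0011 → c = 11000001, weight = 3.
  m = 1011 → c = 00011100, weight = 3.
  m = 0111 → c = 10010010, weight = 3.
  m = 1111 → c = 01001111, weight = 5.
Tally weights:
  weight 0: 1 codewords.
  weight 1: 1 codewords.
  weight 3: 3 codewords.
  weight 4: 5 codewords.
  weight 5: 3 codewords.
  weight 6: 2 codewords.
  weight 7: 1 codewords.
Minimum distance d = smallest w > 0 with A_w > 0 = 1.
Sanity: Σ A_w = 16 = 2^4 = 16 ✓.


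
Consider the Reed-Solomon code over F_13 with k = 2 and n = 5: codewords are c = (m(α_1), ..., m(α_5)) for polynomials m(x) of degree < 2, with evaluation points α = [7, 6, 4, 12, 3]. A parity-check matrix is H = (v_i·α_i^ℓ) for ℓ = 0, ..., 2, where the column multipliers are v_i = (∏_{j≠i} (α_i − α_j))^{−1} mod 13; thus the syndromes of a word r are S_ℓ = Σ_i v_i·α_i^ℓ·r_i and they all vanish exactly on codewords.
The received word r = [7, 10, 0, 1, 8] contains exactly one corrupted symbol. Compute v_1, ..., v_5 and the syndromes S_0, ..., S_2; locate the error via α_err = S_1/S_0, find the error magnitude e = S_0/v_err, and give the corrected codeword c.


S = (1, 7, 10), error at position 1, error magnitude e = 5, c = [2, 10, 0, 1, 8].

Step 1: column multipliers v_i = (∏_{j≠i}(α_i − α_j))^{−1} mod 13.
  i = 1 (α = 7): (7−6)(7−4)(7−12)(7−3) = 1·3·(−5)·4 = −60 ≡ 5, so v_1 = 5^{−1} = 8 (mod 13).
  i = 2 (α = 6): (6−7)(6−4)(6−12)(6−3) = (−1)·2·(−6)·3 = 36 ≡ 10, so v_2 = 10^{−1} = 4 (mod 13).
  i = 3 (α = 4): (4−7)(4−6)(4−12)(4−3) = (−3)·(−2)·(−8)·1 = −48 ≡ 4, so v_3 = 4^{−1} = 10 (mod 13).
  i = 4 (α = 12): (12−7)(12−6)(12−4)(12−3) = 5·6·8·9 = 2160 ≡ 2, so v_4 = 2^{−1} = 7 (mod 13).
  i = 5 (α = 3): (3−7)(3−6)(3−4)(3−12) = (−4)·(−3)·(−1)·(−9) = 108 ≡ 4, so v_5 = 4^{−1} = 10 (mod 13).
  v = [8, 4, 10, 7, 10].
Step 2: syndromes of r = [7, 10, 0, 1, 8] (all sums mod 13).
  S_0 = Σ v_i r_i = 8·7 + 4·10 + 10·0 + 7·1 + 10·8 = 183 ≡ 1.
  S_1 = Σ v_i α_i r_i = 8·7·7 + 4·6·10 + 10·4·0 + 7·12·1 + 10·3·8 = 956 ≡ 7.
  α_i^2 mod 13 = [10, 10, 3, 1, 9].
  S_2 = Σ v_i α_i^2 r_i = 8·10·7 + 4·10·10 + 10·3·0 + 7·1·1 + 10·9·8 = 1687 ≡ 10.
  S = (1, 7, 10) ≠ 0, so r is not a codeword (an error is present).
Step 3: locate the error. For a single error e at position i, S_ℓ = v_i·e·α_i^ℓ, so α_err = S_1/S_0.
  S_0^{−1} = 1^{−1} = 1 (mod 13), so α_err = 7·1 = 7 ≡ 7 = α_1. Error position i = 1.
  Consistency check: S_2/S_1 = 10·2 = 20 ≡ 7 = α_err ✓ (single-error assumption holds).
Step 4: error magnitude e = S_0/v_1 = S_0·∏_{j≠1}(α_1 − α_j) = 1·5 = 5 ≡ 5 (mod 13).
Step 5: correct position 1: c_1 = r_1 − e = 7 − 5 ≡ 2 (mod 13). Hence c = [2, 10, 0, 1, 8].
  Check: interpolating c through the α_i gives m(x) = 6 + 5·x (degree < 2) with m(α_i) = c_i for every i, so c is indeed a codeword.


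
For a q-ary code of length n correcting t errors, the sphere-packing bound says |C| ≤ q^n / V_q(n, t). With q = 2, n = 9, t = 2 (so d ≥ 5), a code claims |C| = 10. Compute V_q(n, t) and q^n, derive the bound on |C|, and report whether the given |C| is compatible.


V_q(n, t) = 46, q^n = 512, Hamming bound = 11, |C| = 10 ≤ bound (satisfied).

Step 1: Compute V_q(n, t) = Σ_{j=0}^2 C(n, j) (q−1)^j.
  j = 0: C(9,0)·(1)^0 = 1·1 = 1.
  j = 1: C(9,1)·(1)^1 = 9·1 = 9.
  j = 2: C(9,2)·(1)^2 = 36·1 = 36.
  V_q(n, t) = 1 + 9 + 36 = 46.
Step 2: q^n = 2^9 = 512.
Step 3: Hamming bound ⌊q^n / V_q(n,t)⌋ = ⌊512/46⌋ = 11.
Step 4: Compare |C| = 10 to 11: satisfied.
The claimed |C| lies below the Hamming bound.


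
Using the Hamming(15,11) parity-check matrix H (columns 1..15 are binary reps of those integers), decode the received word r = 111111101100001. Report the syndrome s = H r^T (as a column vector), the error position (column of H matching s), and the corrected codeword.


s = (1, 1, 0, 0)^T, error position = 12, corrected codeword c = 111111101101001

Compute s = H r^T mod 2 one row at a time:
  s_1 = 0 + 1 + 1 + 0 + 0 + 0 + 0 + 1 = 3 ≡ 1 (mod 2).
  s_2 = 1 + 1 + 1 + 1 + 0 + 0 + 0 + 1 = 5 ≡ 1 (mod 2).
  s_3 = 1 + 1 + 1 + 1 + 1 + 0 + 0 + 1 = 6 ≡ 0 (mod 2).
  s_4 = 1 + 1 + 1 + 1 + 1 + 0 + 0 + 1 = 6 ≡ 0 (mod 2).
s = (1, 1, 0, 0)^T — this equals column 12 of H (binary 1100), so error is at position 12.
Correct: flip bit 12 of r = 111111101100001 to get c = 111111101101001.


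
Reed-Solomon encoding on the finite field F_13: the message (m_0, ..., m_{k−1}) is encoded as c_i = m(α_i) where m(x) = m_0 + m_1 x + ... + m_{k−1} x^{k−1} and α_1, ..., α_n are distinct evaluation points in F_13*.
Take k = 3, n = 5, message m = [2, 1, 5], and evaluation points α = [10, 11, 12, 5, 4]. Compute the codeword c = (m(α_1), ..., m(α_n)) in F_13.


c = [5, 7, 6, 2, 8]

Message polynomial: m(x) = 2 + 1·x + 5·x^2 (mod 13).
For each evaluation point α_i, compute m(α_i) mod 13:
  α_1 = 10: Horner steps 5 → 12 → 5, so m(10) = 5.
  α_2 = 11: Horner steps 5 → 4 → 7, so m(11) = 7.
  α_3 = 12: Horner steps 5 → 9 → 6, so m(12) = 6.
  α_4 = 5: Horner steps 5 → 0 → 2, so m(5) = 2.
  α_5 = 4: Horner steps 5 → 8 → 8, so m(4) = 8.
Codeword c = [5, 7, 6, 2, 8] ∈ F_13^5.


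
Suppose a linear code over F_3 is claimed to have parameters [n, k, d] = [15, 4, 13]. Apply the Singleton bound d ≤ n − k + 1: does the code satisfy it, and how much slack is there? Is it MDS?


Singleton RHS = n − k + 1 = 12, slack = -1, bound violated (no such code; not MDS).

Singleton bound: d ≤ n − k + 1.
Here n = 15, k = 4, so n − k + 1 = 12.
Given d = 13, check d ≤ 12: NO.
Slack = (n − k + 1) − d = -1.
The slack is negative: d = 13 exceeds n − k + 1 = 12 by 1, so the Singleton bound is violated and no linear [15, 4, 13]_3 code can exist. In particular it is not MDS (MDS requires d = n − k + 1 exactly).
Description: the claimed parameters are [15, 4, 13]_3; such a code would be impossible (violates the Singleton bound).


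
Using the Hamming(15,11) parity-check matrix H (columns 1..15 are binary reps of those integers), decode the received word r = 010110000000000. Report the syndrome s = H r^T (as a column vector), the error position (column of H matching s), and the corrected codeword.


s = (0, 0, 1, 1)^T, error position = 3, corrected codeword c = 011110000000000

Compute s = H r^T mod 2 one row at a time:
  s_1 = 0 + 0 + 0 + 0 + 0 + 0 + 0 + 0 = 0 ≡ 0 (mod 2).
  s_2 = 1 + 1 + 0 + 0 + 0 + 0 + 0 + 0 = 2 ≡ 0 (mod 2).
  s_3 = 1 + 0 + 0 + 0 + 0 + 0 + 0 + 0 = 1 ≡ 1 (mod 2).
  s_4 = 0 + 0 + 1 + 0 + 0 + 0 + 0 + 0 = 1 ≡ 1 (mod 2).
s = (0, 0, 1, 1)^T — this equals column 3 of H (binary 0011), so error is at position 3.
Correct: flip bit 3 of r = 010110000000000 to get c = 011110000000000.


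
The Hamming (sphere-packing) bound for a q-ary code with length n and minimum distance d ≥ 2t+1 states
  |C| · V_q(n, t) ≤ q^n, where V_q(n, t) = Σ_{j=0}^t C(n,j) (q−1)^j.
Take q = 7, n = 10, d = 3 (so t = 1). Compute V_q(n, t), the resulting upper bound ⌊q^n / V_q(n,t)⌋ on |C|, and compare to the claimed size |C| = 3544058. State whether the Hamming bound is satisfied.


V_q(n, t) = 61, q^n = 282475249, Hamming bound = 4630741, |C| = 3544058 ≤ bound (satisfied).

Step 1: Compute V_q(n, t) = Σ_{j=0}^1 C(n, j) (q−1)^j.
  j = 0: C(10,0)·(6)^0 = 1·1 = 1.
  j = 1: C(10,1)·(6)^1 = 10·6 = 60.
  V_q(n, t) = 1 + 60 = 61.
Step 2: q^n = 7^10 = 282475249.
Step 3: Hamming bound ⌊q^n / V_q(n,t)⌋ = ⌊282475249/61⌋ = 4630741.
Step 4: Compare |C| = 3544058 to 4630741: satisfied.
The claimed |C| lies below the Hamming bound.


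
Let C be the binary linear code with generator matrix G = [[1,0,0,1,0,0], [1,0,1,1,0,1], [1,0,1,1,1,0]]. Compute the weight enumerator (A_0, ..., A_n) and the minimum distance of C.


Weight distribution: A_0 = 1, A_2 = 4, A_4 = 3. Minimum distance d = 2.

Enumerate all 2^3 = 8 messages m ∈ F_2^3.
For each, compute codeword c = mG in F_2^6, then tally its weight.
  m = 000 → c = 000000, weight = 0.
  m = 100 → c = 100100, weight = 2.
  m = 010 → c = 101101, weight = 4.
  m = 110 → c = 001001, weight = 2.
  m = 001 → c = 101110, weight = 4.
  m = 101 → c = 001010, weight = 2.
  m = 011 → c = 000011, weight = 2.
  m = 111 → c = 100111, weight = 4.
Tally weights:
  weight 0: 1 codewords.
  weight 2: 4 codewords.
  weight 4: 3 codewords.
Minimum distance d = smallest w > 0 with A_w > 0 = 2.
Sanity: Σ A_w = 8 = 2^3 = 8 ✓.


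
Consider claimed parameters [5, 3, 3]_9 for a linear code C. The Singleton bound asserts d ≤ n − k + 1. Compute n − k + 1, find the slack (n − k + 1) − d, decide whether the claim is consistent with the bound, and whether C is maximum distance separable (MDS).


Singleton RHS = n − k + 1 = 3, slack = 0, bound satisfied, MDS.

Singleton bound: d ≤ n − k + 1.
Here n = 5, k = 3, so n − k + 1 = 3.
Given d = 3, check d ≤ 3: YES.
Slack = (n − k + 1) − d = 0.
The code is MDS (slack = 0).
Description: the claimed parameters are [5, 3, 3]_9; such a code would be MDS (meets Singleton bound).


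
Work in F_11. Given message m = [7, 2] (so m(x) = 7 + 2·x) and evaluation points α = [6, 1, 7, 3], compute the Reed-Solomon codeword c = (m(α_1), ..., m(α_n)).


c = [8, 9, 10, 2]

Message polynomial: m(x) = 7 + 2·x (mod 11).
For each evaluation point α_i, compute m(α_i) mod 11:
  α_1 = 6: Horner steps 2 → 8, so m(6) = 8.
  α_2 = 1: Horner steps 2 → 9, so m(1) = 9.
  α_3 = 7: Horner steps 2 → 10, so m(7) = 10.
  α_4 = 3: Horner steps 2 → 2, so m(3) = 2.
Codeword c = [8, 9, 10, 2] ∈ F_11^4.


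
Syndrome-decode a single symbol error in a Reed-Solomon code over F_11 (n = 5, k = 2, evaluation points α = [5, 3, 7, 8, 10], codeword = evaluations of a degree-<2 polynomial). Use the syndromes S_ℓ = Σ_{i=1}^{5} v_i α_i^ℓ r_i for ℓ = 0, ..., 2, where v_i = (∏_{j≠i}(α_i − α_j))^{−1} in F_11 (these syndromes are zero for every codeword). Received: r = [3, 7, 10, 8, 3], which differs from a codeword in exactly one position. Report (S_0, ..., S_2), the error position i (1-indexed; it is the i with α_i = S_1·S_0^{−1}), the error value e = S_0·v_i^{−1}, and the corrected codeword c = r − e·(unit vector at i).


S = (10, 1, 10), error at position 5, error magnitude e = 10, c = [3, 7, 10, 8, 4].

Step 1: column multipliers v_i = (∏_{j≠i}(α_i − α_j))^{−1} mod 11.
  i = 1 (α = 5): (5−3)(5−7)(5−8)(5−10) = 2·(−2)·(−3)·(−5) = −60 ≡ 6, so v_1 = 6^{−1} = 2 (mod 11).
  i = 2 (α = 3): (3−5)(3−7)(3−8)(3−10) = (−2)·(−4)·(−5)·(−7) = 280 ≡ 5, so v_2 = 5^{−1} = 9 (mod 11).
  i = 3 (α = 7): (7−5)(7−3)(7−8)(7−10) = 2·4·(−1)·(−3) = 24 ≡ 2, so v_3 = 2^{−1} = 6 (mod 11).
  i = 4 (α = 8): (8−5)(8−3)(8−7)(8−10) = 3·5·1·(−2) = −30 ≡ 3, so v_4 = 3^{−1} = 4 (mod 11).
  i = 5 (α = 10): (10−5)(10−3)(10−7)(10−8) = 5·7·3·2 = 210 ≡ 1, so v_5 = 1^{−1} = 1 (mod 11).
  v = [2, 9, 6, 4, 1].
Step 2: syndromes of r = [3, 7, 10, 8, 3] (all sums mod 11).
  S_0 = Σ v_i r_i = 2·3 + 9·7 + 6·10 + 4·8 + 1·3 = 164 ≡ 10.
  S_1 = Σ v_i α_i r_i = 2·5·3 + 9·3·7 + 6·7·10 + 4·8·8 + 1·10·3 = 925 ≡ 1.
  α_i^2 mod 11 = [3, 9, 5, 9, 1].
  S_2 = Σ v_i α_i^2 r_i = 2·3·3 + 9·9·7 + 6·5·10 + 4·9·8 + 1·1·3 = 1176 ≡ 10.
  S = (10, 1, 10) ≠ 0, so r is not a codeword (an error is present).
Step 3: locate the error. For a single error e at position i, S_ℓ = v_i·e·α_i^ℓ, so α_err = S_1/S_0.
  S_0^{−1} = 10^{−1} = 10 (mod 11), so α_err = 1·10 = 10 ≡ 10 = α_5. Error position i = 5.
  Consistency check: S_2/S_1 = 10·1 = 10 ≡ 10 = α_err ✓ (single-error assumption holds).
Step 4: error magnitude e = S_0/v_5 = S_0·∏_{j≠5}(α_5 − α_j) = 10·1 = 10 ≡ 10 (mod 11).
Step 5: correct position 5: c_5 = r_5 − e = 3 − 10 ≡ 4 (mod 11). Hence c = [3, 7, 10, 8, 4].
  Check: interpolating c through the α_i gives m(x) = 2 + 9·x (degree < 2) with m(α_i) = c_i for every i, so c is indeed a codeword.


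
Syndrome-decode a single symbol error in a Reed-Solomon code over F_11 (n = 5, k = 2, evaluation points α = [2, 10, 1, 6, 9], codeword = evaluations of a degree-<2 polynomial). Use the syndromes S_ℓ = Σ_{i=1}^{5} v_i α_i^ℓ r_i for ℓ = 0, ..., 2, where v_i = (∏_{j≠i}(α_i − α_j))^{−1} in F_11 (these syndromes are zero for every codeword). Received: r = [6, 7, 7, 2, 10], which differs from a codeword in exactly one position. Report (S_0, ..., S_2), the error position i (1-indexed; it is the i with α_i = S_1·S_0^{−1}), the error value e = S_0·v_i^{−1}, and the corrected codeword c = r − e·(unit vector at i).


S = (10, 1, 10), error at position 2, error magnitude e = 9, c = [6, 9, 7, 2, 10].

Step 1: column multipliers v_i = (∏_{j≠i}(α_i − α_j))^{−1} mod 11.
  i = 1 (α = 2): (2−10)(2−1)(2−6)(2−9) = (−8)·1·(−4)·(−7) = −224 ≡ 7, so v_1 = 7^{−1} = 8 (mod 11).
  i = 2 (α = 10): (10−2)(10−1)(10−6)(10−9) = 8·9·4·1 = 288 ≡ 2, so v_2 = 2^{−1} = 6 (mod 11).
  i = 3 (α = 1): (1−2)(1−10)(1−6)(1−9) = (−1)·(−9)·(−5)·(−8) = 360 ≡ 8, so v_3 = 8^{−1} = 7 (mod 11).
  i = 4 (α = 6): (6−2)(6−10)(6−1)(6−9) = 4·(−4)·5·(−3) = 240 ≡ 9, so v_4 = 9^{−1} = 5 (mod 11).
  i = 5 (α = 9): (9−2)(9−10)(9−1)(9−6) = 7·(−1)·8·3 = −168 ≡ 8, so v_5 = 8^{−1} = 7 (mod 11).
  v = [8, 6, 7, 5, 7].
Step 2: syndromes of r = [6, 7, 7, 2, 10] (all sums mod 11).
  S_0 = Σ v_i r_i = 8·6 + 6·7 + 7·7 + 5·2 + 7·10 = 219 ≡ 10.
  S_1 = Σ v_i α_i r_i = 8·2·6 + 6·10·7 + 7·1·7 + 5·6·2 + 7·9·10 = 1255 ≡ 1.
  α_i^2 mod 11 = [4, 1, 1, 3, 4].
  S_2 = Σ v_i α_i^2 r_i = 8·4·6 + 6·1·7 + 7·1·7 + 5·3·2 + 7·4·10 = 593 ≡ 10.
  S = (10, 1, 10) ≠ 0, so r is not a codeword (an error is present).
Step 3: locate the error. For a single error e at position i, S_ℓ = v_i·e·α_i^ℓ, so α_err = S_1/S_0.
  S_0^{−1} = 10^{−1} = 10 (mod 11), so α_err = 1·10 = 10 ≡ 10 = α_2. Error position i = 2.
  Consistency check: S_2/S_1 = 10·1 = 10 ≡ 10 = α_err ✓ (single-error assumption holds).
Step 4: error magnitude e = S_0/v_2 = S_0·∏_{j≠2}(α_2 − α_j) = 10·2 = 20 ≡ 9 (mod 11).
Step 5: correct position 2: c_2 = r_2 − e = 7 − 9 ≡ 9 (mod 11). Hence c = [6, 9, 7, 2, 10].
  Check: interpolating c through the α_i gives m(x) = 8 + 10·x (degree < 2) with m(α_i) = c_i for every i, so c is indeed a codeword.


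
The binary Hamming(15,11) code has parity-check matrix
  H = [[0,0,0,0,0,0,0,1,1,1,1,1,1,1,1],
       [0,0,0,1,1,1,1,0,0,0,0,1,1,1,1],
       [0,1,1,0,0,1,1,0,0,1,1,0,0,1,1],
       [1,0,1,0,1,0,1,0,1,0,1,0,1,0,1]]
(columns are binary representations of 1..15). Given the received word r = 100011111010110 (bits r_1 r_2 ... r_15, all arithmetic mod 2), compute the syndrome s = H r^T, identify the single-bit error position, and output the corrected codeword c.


s = (1, 1, 0, 0)^T, error position = 12, corrected codeword c = 100011111011110

Compute s = H r^T mod 2 one row at a time:
  s_1 = 1 + 1 + 0 + 1 + 0 + 1 + 1 + 0 = 5 ≡ 1 (mod 2).
  s_2 = 0 + 1 + 1 + 1 + 0 + 1 + 1 + 0 = 5 ≡ 1 (mod 2).
  s_3 = 0 + 0 + 1 + 1 + 0 + 1 + 1 + 0 = 4 ≡ 0 (mod 2).
  s_4 = 1 + 0 + 1 + 1 + 1 + 1 + 1 + 0 = 6 ≡ 0 (mod 2).
s = (1, 1, 0, 0)^T — this equals column 12 of H (binary 1100), so error is at position 12.
Correct: flip bit 12 of r = 100011111010110 to get c = 100011111011110.


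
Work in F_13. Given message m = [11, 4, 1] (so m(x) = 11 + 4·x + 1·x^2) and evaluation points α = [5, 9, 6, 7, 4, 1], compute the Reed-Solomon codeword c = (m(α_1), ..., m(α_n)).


c = [4, 11, 6, 10, 4, 3]

Message polynomial: m(x) = 11 + 4·x + 1·x^2 (mod 13).
For each evaluation point α_i, compute m(α_i) mod 13:
  α_1 = 5: Horner steps 1 → 9 → 4, so m(5) = 4.
  α_2 = 9: Horner steps 1 → 0 → 11, so m(9) = 11.
  α_3 = 6: Horner steps 1 → 10 → 6, so m(6) = 6.
  α_4 = 7: Horner steps 1 → 11 → 10, so m(7) = 10.
  α_5 = 4: Horner steps 1 → 8 → 4, so m(4) = 4.
  α_6 = 1: Horner steps 1 → 5 → 3, so m(1) = 3.
Codeword c = [4, 11, 6, 10, 4, 3] ∈ F_13^6.


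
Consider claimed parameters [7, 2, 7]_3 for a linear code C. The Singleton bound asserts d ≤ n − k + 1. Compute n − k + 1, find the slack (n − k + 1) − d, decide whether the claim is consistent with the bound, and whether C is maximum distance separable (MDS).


Singleton RHS = n − k + 1 = 6, slack = -1, bound violated (no such code; not MDS).

Singleton bound: d ≤ n − k + 1.
Here n = 7, k = 2, so n − k + 1 = 6.
Given d = 7, check d ≤ 6: NO.
Slack = (n − k + 1) − d = -1.
The slack is negative: d = 7 exceeds n − k + 1 = 6 by 1, so the Singleton bound is violated and no linear [7, 2, 7]_3 code can exist. In particular it is not MDS (MDS requires d = n − k + 1 exactly).
Description: the claimed parameters are [7, 2, 7]_3; such a code would be impossible (violates the Singleton bound).


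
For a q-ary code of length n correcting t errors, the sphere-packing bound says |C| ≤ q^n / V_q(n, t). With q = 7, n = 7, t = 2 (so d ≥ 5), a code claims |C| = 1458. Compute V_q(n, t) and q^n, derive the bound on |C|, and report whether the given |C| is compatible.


V_q(n, t) = 799, q^n = 823543, Hamming bound = 1030, |C| = 1458 > bound (violated).

Step 1: Compute V_q(n, t) = Σ_{j=0}^2 C(n, j) (q−1)^j.
  j = 0: C(7,0)·(6)^0 = 1·1 = 1.
  j = 1: C(7,1)·(6)^1 = 7·6 = 42.
  j = 2: C(7,2)·(6)^2 = 21·36 = 756.
  V_q(n, t) = 1 + 42 + 756 = 799.
Step 2: q^n = 7^7 = 823543.
Step 3: Hamming bound ⌊q^n / V_q(n,t)⌋ = ⌊823543/799⌋ = 1030.
Step 4: Compare |C| = 1458 to 1030: violated.
The claimed |C| lies above the Hamming bound, so no 7-ary code of length 7 with d ≥ 5 can have 1458 codewords.


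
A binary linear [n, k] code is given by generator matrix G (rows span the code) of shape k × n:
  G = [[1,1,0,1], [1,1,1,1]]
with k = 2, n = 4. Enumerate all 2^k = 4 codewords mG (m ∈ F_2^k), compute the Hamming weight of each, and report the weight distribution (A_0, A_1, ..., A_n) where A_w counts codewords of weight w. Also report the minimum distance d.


Weight distribution: A_0 = 1, A_1 = 1, A_3 = 1, A_4 = 1. Minimum distance d = 1.

Enumerate all 2^2 = 4 messages m ∈ F_2^2.
For each, compute codeword c = mG in F_2^4, then tally its weight.
  m = 00 → c = 0000, weight = 0.
  m = 10 → c = 1101, weight = 3.
  m = 01 → c = 1111, weight = 4.
  m = 11 → c = 0010, weight = 1.
Tally weights:
  weight 0: 1 codewords.
  weight 1: 1 codewords.
  weight 3: 1 codewords.
  weight 4: 1 codewords.
Minimum distance d = smallest w > 0 with A_w > 0 = 1.
Sanity: Σ A_w = 4 = 2^2 = 4 ✓.


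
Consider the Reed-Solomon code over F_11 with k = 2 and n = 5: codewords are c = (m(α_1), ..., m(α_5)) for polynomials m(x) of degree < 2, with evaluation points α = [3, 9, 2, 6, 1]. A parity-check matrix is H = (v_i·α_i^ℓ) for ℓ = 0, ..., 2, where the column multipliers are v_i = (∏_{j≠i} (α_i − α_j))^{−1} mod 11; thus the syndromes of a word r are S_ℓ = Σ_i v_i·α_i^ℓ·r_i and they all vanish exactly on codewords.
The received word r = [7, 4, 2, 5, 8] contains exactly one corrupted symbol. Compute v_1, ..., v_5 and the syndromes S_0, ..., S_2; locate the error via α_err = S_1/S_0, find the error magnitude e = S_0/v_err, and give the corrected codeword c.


S = (7, 9, 10), error at position 4, error magnitude e = 5, c = [7, 4, 2, 0, 8].

Step 1: column multipliers v_i = (∏_{j≠i}(α_i − α_j))^{−1} mod 11.
  i = 1 (α = 3): (3−9)(3−2)(3−6)(3−1) = (−6)·1·(−3)·2 = 36 ≡ 3, so v_1 = 3^{−1} = 4 (mod 11).
  i = 2 (α = 9): (9−3)(9−2)(9−6)(9−1) = 6·7·3·8 = 1008 ≡ 7, so v_2 = 7^{−1} = 8 (mod 11).
  i = 3 (α = 2): (2−3)(2−9)(2−6)(2−1) = (−1)·(−7)·(−4)·1 = −28 ≡ 5, so v_3 = 5^{−1} = 9 (mod 11).
  i = 4 (α = 6): (6−3)(6−9)(6−2)(6−1) = 3·(−3)·4·5 = −180 ≡ 7, so v_4 = 7^{−1} = 8 (mod 11).
  i = 5 (α = 1): (1−3)(1−9)(1−2)(1−6) = (−2)·(−8)·(−1)·(−5) = 80 ≡ 3, so v_5 = 3^{−1} = 4 (mod 11).
  v = [4, 8, 9, 8, 4].
Step 2: syndromes of r = [7, 4, 2, 5, 8] (all sums mod 11).
  S_0 = Σ v_i r_i = 4·7 + 8·4 + 9·2 + 8·5 + 4·8 = 150 ≡ 7.
  S_1 = Σ v_i α_i r_i = 4·3·7 + 8·9·4 + 9·2·2 + 8·6·5 + 4·1·8 = 680 ≡ 9.
  α_i^2 mod 11 = [9, 4, 4, 3, 1].
  S_2 = Σ v_i α_i^2 r_i = 4·9·7 + 8·4·4 + 9·4·2 + 8·3·5 + 4·1·8 = 604 ≡ 10.
  S = (7, 9, 10) ≠ 0, so r is not a codeword (an error is present).
Step 3: locate the error. For a single error e at position i, S_ℓ = v_i·e·α_i^ℓ, so α_err = S_1/S_0.
  S_0^{−1} = 7^{−1} = 8 (mod 11), so α_err = 9·8 = 72 ≡ 6 = α_4. Error position i = 4.
  Consistency check: S_2/S_1 = 10·5 = 50 ≡ 6 = α_err ✓ (single-error assumption holds).
Step 4: error magnitude e = S_0/v_4 = S_0·∏_{j≠4}(α_4 − α_j) = 7·7 = 49 ≡ 5 (mod 11).
Step 5: correct position 4: c_4 = r_4 − e = 5 − 5 ≡ 0 (mod 11). Hence c = [7, 4, 2, 0, 8].
  Check: interpolating c through the α_i gives m(x) = 3 + 5·x (degree < 2) with m(α_i) = c_i for every i, so c is indeed a codeword.


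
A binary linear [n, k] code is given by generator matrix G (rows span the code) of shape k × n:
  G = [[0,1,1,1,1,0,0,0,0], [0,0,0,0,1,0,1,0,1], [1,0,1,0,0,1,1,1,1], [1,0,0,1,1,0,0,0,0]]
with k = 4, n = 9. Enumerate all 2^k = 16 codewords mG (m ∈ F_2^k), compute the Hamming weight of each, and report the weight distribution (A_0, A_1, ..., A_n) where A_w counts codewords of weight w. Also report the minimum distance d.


Weight distribution: A_0 = 1, A_3 = 3, A_4 = 4, A_5 = 4, A_6 = 2, A_7 = 1, A_8 = 1. Minimum distance d = 3.

Enumerate all 2^4 = 16 messages m ∈ F_2^4.
For each, compute codeword c = mG in F_2^9, then tally its weight.
  m = 0000 → c = 000000000, weight = 0.
  m = 1000 → c = 011110000, weight = 4.
  m = 0100 → c = 000010101, weight = 3.
  m = 1100 → c = 011100101, weight = 5.
  m = 0010 → c = 101001111, weight = 6.
  m = 1010 → c = 110111111, weight = 8.
  m = 0110 → c = 101011010, weight = 5.
  m = 1110 → c = 110101010, weight = 5.
  m = 0001 → c = 100110000, weight = 3.
  m = 1001 → c = 111000000, weight = 3.
  m = 0101 → c = 100100101, weight = 4.
  m = 1101 → c = 111010101, weight = 6.
  m = 0011 → c = 001111111, weight = 7.
  m = 1011 → c = 010001111, weight = 5.
  m = 0111 → c = 001101010, weight = 4.
  m = 1111 → c = 010011010, weight = 4.
Tally weights:
  weight 0: 1 codewords.
  weight 3: 3 codewords.
  weight 4: 4 codewords.
  weight 5: 4 codewords.
  weight 6: 2 codewords.
  weight 7: 1 codewords.
  weight 8: 1 codewords.
Minimum distance d = smallest w > 0 with A_w > 0 = 3.
Sanity: Σ A_w = 16 = 2^4 = 16 ✓.


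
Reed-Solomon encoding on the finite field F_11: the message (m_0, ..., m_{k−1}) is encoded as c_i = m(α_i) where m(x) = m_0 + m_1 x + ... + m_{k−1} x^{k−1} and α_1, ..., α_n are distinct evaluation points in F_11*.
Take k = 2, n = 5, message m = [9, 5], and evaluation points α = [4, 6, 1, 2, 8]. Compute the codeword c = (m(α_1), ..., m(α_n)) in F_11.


c = [7, 6, 3, 8, 5]

Message polynomial: m(x) = 9 + 5·x (mod 11).
For each evaluation point α_i, compute m(α_i) mod 11:
  α_1 = 4: Horner steps 5 → 7, so m(4) = 7.
  α_2 = 6: Horner steps 5 → 6, so m(6) = 6.
  α_3 = 1: Horner steps 5 → 3, so m(1) = 3.
  α_4 = 2: Horner steps 5 → 8, so m(2) = 8.
  α_5 = 8: Horner steps 5 → 5, so m(8) = 5.
Codeword c = [7, 6, 3, 8, 5] ∈ F_11^5.


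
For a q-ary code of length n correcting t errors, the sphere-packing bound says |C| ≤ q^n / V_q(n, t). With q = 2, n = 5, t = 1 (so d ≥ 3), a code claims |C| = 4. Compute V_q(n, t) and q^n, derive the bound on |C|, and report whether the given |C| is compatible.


V_q(n, t) = 6, q^n = 32, Hamming bound = 5, |C| = 4 ≤ bound (satisfied).

Step 1: Compute V_q(n, t) = Σ_{j=0}^1 C(n, j) (q−1)^j.
  j = 0: C(5,0)·(1)^0 = 1·1 = 1.
  j = 1: C(5,1)·(1)^1 = 5·1 = 5.
  V_q(n, t) = 1 + 5 = 6.
Step 2: q^n = 2^5 = 32.
Step 3: Hamming bound ⌊q^n / V_q(n,t)⌋ = ⌊32/6⌋ = 5.
Step 4: Compare |C| = 4 to 5: satisfied.
The claimed |C| lies below the Hamming bound.


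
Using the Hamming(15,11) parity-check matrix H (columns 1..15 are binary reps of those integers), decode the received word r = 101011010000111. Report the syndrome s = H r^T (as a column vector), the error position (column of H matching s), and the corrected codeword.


s = (0, 1, 0, 1)^T, error position = 5, corrected codeword c = 101001010000111

Compute s = H r^T mod 2 one row at a time:
  s_1 = 1 + 0 + 0 + 0 + 0 + 1 + 1 + 1 = 4 ≡ 0 (mod 2).
  s_2 = 0 + 1 + 1 + 0 + 0 + 1 + 1 + 1 = 5 ≡ 1 (mod 2).
  s_3 = 0 + 1 + 1 + 0 + 0 + 0 + 1 + 1 = 4 ≡ 0 (mod 2).
  s_4 = 1 + 1 + 1 + 0 + 0 + 0 + 1 + 1 = 5 ≡ 1 (mod 2).
s = (0, 1, 0, 1)^T — this equals column 5 of H (binary 0101), so error is at position 5.
Correct: flip bit 5 of r = 101011010000111 to get c = 101001010000111.


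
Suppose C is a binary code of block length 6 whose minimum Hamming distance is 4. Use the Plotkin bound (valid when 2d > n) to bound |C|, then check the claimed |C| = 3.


Plotkin bound M ≤ 4; given |C| = 3 ≤ bound (satisfied).

Check applicability: 2d = 8, n = 6.
2d − n = 2 > 0, so Plotkin applies.
Compute d/(2d−n) = 4/2 ≈ 2.0000.
⌊d/(2d−n)⌋ = 2.
Plotkin bound: M ≤ 2·2 = 4.
Given |C| = 3, check: satisfied.
This |C| is below the Plotkin bound.


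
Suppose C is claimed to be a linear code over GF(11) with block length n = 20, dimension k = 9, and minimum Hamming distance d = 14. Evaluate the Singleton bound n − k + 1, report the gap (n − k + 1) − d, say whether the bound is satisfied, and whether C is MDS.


Singleton RHS = n − k + 1 = 12, slack = -2, bound violated (no such code; not MDS).

Singleton bound: d ≤ n − k + 1.
Here n = 20, k = 9, so n − k + 1 = 12.
Given d = 14, check d ≤ 12: NO.
Slack = (n − k + 1) − d = -2.
The slack is negative: d = 14 exceeds n − k + 1 = 12 by 2, so the Singleton bound is violated and no linear [20, 9, 14]_11 code can exist. In particular it is not MDS (MDS requires d = n − k + 1 exactly).
Description: the claimed parameters are [20, 9, 14]_11; such a code would be impossible (violates the Singleton bound).


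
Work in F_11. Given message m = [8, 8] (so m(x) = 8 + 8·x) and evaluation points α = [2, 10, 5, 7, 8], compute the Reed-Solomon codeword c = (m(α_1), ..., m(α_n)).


c = [2, 0, 4, 9, 6]

Message polynomial: m(x) = 8 + 8·x (mod 11).
For each evaluation point α_i, compute m(α_i) mod 11:
  α_1 = 2: Horner steps 8 → 2, so m(2) = 2.
  α_2 = 10: Horner steps 8 → 0, so m(10) = 0.
  α_3 = 5: Horner steps 8 → 4, so m(5) = 4.
  α_4 = 7: Horner steps 8 → 9, so m(7) = 9.
  α_5 = 8: Horner steps 8 → 6, so m(8) = 6.
Codeword c = [2, 0, 4, 9, 6] ∈ F_11^5.


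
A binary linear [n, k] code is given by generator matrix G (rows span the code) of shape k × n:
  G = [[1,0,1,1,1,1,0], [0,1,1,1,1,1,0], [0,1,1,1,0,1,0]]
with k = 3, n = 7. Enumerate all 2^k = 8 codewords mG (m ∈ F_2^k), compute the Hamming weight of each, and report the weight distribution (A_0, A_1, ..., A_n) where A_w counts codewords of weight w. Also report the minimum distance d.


Weight distribution: A_0 = 1, A_1 = 1, A_2 = 1, A_3 = 1, A_4 = 2, A_5 = 2. Minimum distance d = 1.

Enumerate all 2^3 = 8 messages m ∈ F_2^3.
For each, compute codeword c = mG in F_2^7, then tally its weight.
  m = 000 → c = 0000000, weight = 0.
  m = 100 → c = 1011110, weight = 5.
  m = 010 → c = 0111110, weight = 5.
  m = 110 → c = 1100000, weight = 2.
  m = 001 → c = 0111010, weight = 4.
  m = 101 → c = 1100100, weight = 3.
  m = 011 → c = 0000100, weight = 1.
  m = 111 → c = 1011010, weight = 4.
Tally weights:
  weight 0: 1 codewords.
  weight 1: 1 codewords.
  weight 2: 1 codewords.
  weight 3: 1 codewords.
  weight 4: 2 codewords.
  weight 5: 2 codewords.
Minimum distance d = smallest w > 0 with A_w > 0 = 1.
Sanity: Σ A_w = 8 = 2^3 = 8 ✓.


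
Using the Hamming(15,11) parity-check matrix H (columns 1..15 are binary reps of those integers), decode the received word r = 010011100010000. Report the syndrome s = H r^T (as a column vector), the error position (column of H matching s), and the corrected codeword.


s = (1, 1, 0, 1)^T, error position = 13, corrected codeword c = 010011100010100

Compute s = H r^T mod 2 one row at a time:
  s_1 = 0 + 0 + 0 + 1 + 0 + 0 + 0 + 0 = 1 ≡ 1 (mod 2).
  s_2 = 0 + 1 + 1 + 1 + 0 + 0 + 0 + 0 = 3 ≡ 1 (mod 2).
  s_3 = 1 + 0 + 1 + 1 + 0 + 1 + 0 + 0 = 4 ≡ 0 (mod 2).
  s_4 = 0 + 0 + 1 + 1 + 0 + 1 + 0 + 0 = 3 ≡ 1 (mod 2).
s = (1, 1, 0, 1)^T — this equals column 13 of H (binary 1101), so error is at position 13.
Correct: flip bit 13 of r = 010011100010000 to get c = 010011100010100.


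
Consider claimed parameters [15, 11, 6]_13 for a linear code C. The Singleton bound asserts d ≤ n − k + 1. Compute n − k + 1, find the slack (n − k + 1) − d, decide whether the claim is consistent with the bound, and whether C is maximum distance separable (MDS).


Singleton RHS = n − k + 1 = 5, slack = -1, bound violated (no such code; not MDS).

Singleton bound: d ≤ n − k + 1.
Here n = 15, k = 11, so n − k + 1 = 5.
Given d = 6, check d ≤ 5: NO.
Slack = (n − k + 1) − d = -1.
The slack is negative: d = 6 exceeds n − k + 1 = 5 by 1, so the Singleton bound is violated and no linear [15, 11, 6]_13 code can exist. In particular it is not MDS (MDS requires d = n − k + 1 exactly).
Description: the claimed parameters are [15, 11, 6]_13; such a code would be impossible (violates the Singleton bound).


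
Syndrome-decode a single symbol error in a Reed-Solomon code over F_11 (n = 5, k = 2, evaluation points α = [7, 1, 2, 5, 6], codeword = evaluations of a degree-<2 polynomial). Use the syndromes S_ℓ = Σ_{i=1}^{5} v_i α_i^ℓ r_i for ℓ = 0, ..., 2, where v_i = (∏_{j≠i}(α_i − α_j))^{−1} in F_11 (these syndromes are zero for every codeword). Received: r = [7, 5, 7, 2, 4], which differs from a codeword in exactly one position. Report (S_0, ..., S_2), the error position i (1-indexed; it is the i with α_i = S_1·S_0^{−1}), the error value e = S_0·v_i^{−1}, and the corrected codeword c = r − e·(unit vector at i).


S = (9, 8, 1), error at position 1, error magnitude e = 1, c = [6, 5, 7, 2, 4].

Step 1: column multipliers v_i = (∏_{j≠i}(α_i − α_j))^{−1} mod 11.
  i = 1 (α = 7): (7−1)(7−2)(7−5)(7−6) = 6·5·2·1 = 60 ≡ 5, so v_1 = 5^{−1} = 9 (mod 11).
  i = 2 (α = 1): (1−7)(1−2)(1−5)(1−6) = (−6)·(−1)·(−4)·(−5) = 120 ≡ 10, so v_2 = 10^{−1} = 10 (mod 11).
  i = 3 (α = 2): (2−7)(2−1)(2−5)(2−6) = (−5)·1·(−3)·(−4) = −60 ≡ 6, so v_3 = 6^{−1} = 2 (mod 11).
  i = 4 (α = 5): (5−7)(5−1)(5−2)(5−6) = (−2)·4·3·(−1) = 24 ≡ 2, so v_4 = 2^{−1} = 6 (mod 11).
  i = 5 (α = 6): (6−7)(6−1)(6−2)(6−5) = (−1)·5·4·1 = −20 ≡ 2, so v_5 = 2^{−1} = 6 (mod 11).
  v = [9, 10, 2, 6, 6].
Step 2: syndromes of r = [7, 5, 7, 2, 4] (all sums mod 11).
  S_0 = Σ v_i r_i = 9·7 + 10·5 + 2·7 + 6·2 + 6·4 = 163 ≡ 9.
  S_1 = Σ v_i α_i r_i = 9·7·7 + 10·1·5 + 2·2·7 + 6·5·2 + 6·6·4 = 723 ≡ 8.
  α_i^2 mod 11 = [5, 1, 4, 3, 3].
  S_2 = Σ v_i α_i^2 r_i = 9·5·7 + 10·1·5 + 2·4·7 + 6·3·2 + 6·3·4 = 529 ≡ 1.
  S = (9, 8, 1) ≠ 0, so r is not a codeword (an error is present).
Step 3: locate the error. For a single error e at position i, S_ℓ = v_i·e·α_i^ℓ, so α_err = S_1/S_0.
  S_0^{−1} = 9^{−1} = 5 (mod 11), so α_err = 8·5 = 40 ≡ 7 = α_1. Error position i = 1.
  Consistency check: S_2/S_1 = 1·7 = 7 ≡ 7 = α_err ✓ (single-error assumption holds).
Step 4: error magnitude e = S_0/v_1 = S_0·∏_{j≠1}(α_1 − α_j) = 9·5 = 45 ≡ 1 (mod 11).
Step 5: correct position 1: c_1 = r_1 − e = 7 − 1 ≡ 6 (mod 11). Hence c = [6, 5, 7, 2, 4].
  Check: interpolating c through the α_i gives m(x) = 3 + 2·x (degree < 2) with m(α_i) = c_i for every i, so c is indeed a codeword.
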